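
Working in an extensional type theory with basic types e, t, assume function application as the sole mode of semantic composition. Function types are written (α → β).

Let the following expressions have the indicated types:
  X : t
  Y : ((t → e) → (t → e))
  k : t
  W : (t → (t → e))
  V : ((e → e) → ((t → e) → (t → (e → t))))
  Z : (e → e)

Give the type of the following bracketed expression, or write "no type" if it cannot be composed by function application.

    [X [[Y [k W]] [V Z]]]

(e → t)

[k W]: W is (t → (t → e)), k is t; result (t → e).
[Y [k W]]: Y is ((t → e) → (t → e)), [k W] is (t → e); result (t → e).
[V Z]: V is ((e → e) → ((t → e) → (t → (e → t)))), Z is (e → e); result ((t → e) → (t → (e → t))).
[[Y [k W]] [V Z]]: [V Z] is ((t → e) → (t → (e → t))), [Y [k W]] is (t → e); result (t → (e → t)).
[X [[Y [k W]] [V Z]]]: [[Y [k W]] [V Z]] is (t → (e → t)), X is t; result (e → t).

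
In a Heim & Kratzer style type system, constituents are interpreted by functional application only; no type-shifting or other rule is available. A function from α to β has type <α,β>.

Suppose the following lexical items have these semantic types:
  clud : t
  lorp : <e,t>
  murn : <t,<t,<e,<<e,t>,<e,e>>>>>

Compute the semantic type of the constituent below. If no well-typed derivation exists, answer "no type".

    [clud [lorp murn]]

no type

At [lorp murn]: neither <e,t> nor <t,<t,<e,<<e,t>,<e,e>>>>> can take the other as argument; the node is ill-typed.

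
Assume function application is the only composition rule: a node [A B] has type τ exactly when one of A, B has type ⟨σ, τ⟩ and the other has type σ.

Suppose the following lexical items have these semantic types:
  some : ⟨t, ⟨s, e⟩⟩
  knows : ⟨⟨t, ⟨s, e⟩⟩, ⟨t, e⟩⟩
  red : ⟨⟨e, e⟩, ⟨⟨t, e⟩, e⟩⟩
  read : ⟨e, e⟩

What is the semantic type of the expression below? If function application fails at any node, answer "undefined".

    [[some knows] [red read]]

At [some knows], knows : ⟨⟨t, ⟨s, e⟩⟩, ⟨t, e⟩⟩ takes some : ⟨t, ⟨s, e⟩⟩, giving ⟨t, e⟩.
At [red read], red : ⟨⟨e, e⟩, ⟨⟨t, e⟩, e⟩⟩ takes read : ⟨e, e⟩, giving ⟨⟨t, e⟩, e⟩.
At [[some knows] [red read]], [red read] : ⟨⟨t, e⟩, e⟩ takes [some knows] : ⟨t, e⟩, giving e.

e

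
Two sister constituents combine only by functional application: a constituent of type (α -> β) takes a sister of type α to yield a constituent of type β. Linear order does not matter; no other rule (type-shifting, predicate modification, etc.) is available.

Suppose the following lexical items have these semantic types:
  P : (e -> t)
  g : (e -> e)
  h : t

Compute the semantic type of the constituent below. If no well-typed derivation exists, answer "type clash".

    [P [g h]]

[g h]: (e -> e) and t cannot combine by function application — type clash.

type clash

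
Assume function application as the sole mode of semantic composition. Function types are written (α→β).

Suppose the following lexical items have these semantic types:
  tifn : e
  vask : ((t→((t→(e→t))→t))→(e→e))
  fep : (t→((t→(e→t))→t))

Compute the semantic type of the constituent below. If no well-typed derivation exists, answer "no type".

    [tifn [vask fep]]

[vask fep]: ((t→((t→(e→t))→t))→(e→e)) applied to (t→((t→(e→t))→t)) yields (e→e).
[tifn [vask fep]]: (e→e) applied to e yields e.

e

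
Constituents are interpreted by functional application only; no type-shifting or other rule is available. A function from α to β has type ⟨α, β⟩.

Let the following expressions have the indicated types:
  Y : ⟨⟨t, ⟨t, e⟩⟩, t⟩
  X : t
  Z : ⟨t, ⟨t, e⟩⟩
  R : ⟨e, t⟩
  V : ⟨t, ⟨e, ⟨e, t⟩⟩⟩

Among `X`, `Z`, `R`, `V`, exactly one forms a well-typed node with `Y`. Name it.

X : t — does not combine with Y.
Z — combines: Y : ⟨⟨t, ⟨t, e⟩⟩, t⟩ takes Z : ⟨t, ⟨t, e⟩⟩ as argument, giving t.
R : ⟨e, t⟩ — does not combine with Y.
V : ⟨t, ⟨e, ⟨e, t⟩⟩⟩ — does not combine with Y.

Z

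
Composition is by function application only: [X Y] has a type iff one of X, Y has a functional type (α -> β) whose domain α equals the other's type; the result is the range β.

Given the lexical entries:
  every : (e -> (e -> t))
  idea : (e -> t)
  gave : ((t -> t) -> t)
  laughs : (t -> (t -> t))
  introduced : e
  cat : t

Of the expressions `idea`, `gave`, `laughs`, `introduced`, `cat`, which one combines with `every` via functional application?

introduced

idea : (e -> t) — neither side's domain matches the other.
gave : ((t -> t) -> t) — neither side's domain matches the other.
laughs : (t -> (t -> t)) — neither side's domain matches the other.
introduced — combines: every : (e -> (e -> t)) takes introduced : e as argument, giving (e -> t).
cat : t — neither side's domain matches the other.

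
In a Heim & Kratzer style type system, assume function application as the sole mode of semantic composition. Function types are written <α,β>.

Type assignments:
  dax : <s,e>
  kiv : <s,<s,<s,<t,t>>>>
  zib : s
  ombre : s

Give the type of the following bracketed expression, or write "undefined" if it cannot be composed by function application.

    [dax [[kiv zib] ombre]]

undefined

[kiv zib] — kiv of type <s,<s,<s,<t,t>>>> combines with zib of type s: type <s,<s,<t,t>>>.
[[kiv zib] ombre] — [kiv zib] of type <s,<s,<t,t>>> combines with ombre of type s: type <s,<t,t>>.
[dax [[kiv zib] ombre]]: <s,e> and <s,<t,t>> cannot combine by function application — type clash.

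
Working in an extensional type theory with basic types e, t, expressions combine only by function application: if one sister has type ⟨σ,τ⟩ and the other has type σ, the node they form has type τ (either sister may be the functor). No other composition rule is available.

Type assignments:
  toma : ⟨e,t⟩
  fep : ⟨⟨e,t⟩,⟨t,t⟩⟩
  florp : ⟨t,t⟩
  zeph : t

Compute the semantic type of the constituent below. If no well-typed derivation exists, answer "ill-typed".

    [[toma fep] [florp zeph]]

t

[toma fep]: fep is ⟨⟨e,t⟩,⟨t,t⟩⟩, toma is ⟨e,t⟩; result ⟨t,t⟩.
[florp zeph]: florp is ⟨t,t⟩, zeph is t; result t.
[[toma fep] [florp zeph]]: [toma fep] is ⟨t,t⟩, [florp zeph] is t; result t.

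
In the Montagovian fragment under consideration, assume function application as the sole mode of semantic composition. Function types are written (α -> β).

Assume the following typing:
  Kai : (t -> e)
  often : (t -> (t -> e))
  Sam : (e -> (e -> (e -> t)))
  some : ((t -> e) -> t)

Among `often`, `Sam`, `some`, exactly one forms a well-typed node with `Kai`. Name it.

often : (t -> (t -> e)) — does not combine with Kai.
Sam : (e -> (e -> (e -> t))) — does not combine with Kai.
some — combines: some : ((t -> e) -> t) takes Kai : (t -> e) as argument, giving t.

some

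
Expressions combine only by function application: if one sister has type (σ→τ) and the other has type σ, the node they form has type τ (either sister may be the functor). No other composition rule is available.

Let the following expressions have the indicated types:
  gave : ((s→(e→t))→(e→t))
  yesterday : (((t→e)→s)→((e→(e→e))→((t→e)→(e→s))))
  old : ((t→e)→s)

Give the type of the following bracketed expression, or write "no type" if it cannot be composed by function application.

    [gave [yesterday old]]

no type

[yesterday old]: yesterday is (((t→e)→s)→((e→(e→e))→((t→e)→(e→s)))), old is ((t→e)→s); result ((e→(e→e))→((t→e)→(e→s))).
[gave [yesterday old]]: ((s→(e→t))→(e→t)) with ((e→(e→e))→((t→e)→(e→s))) — neither is a function whose domain matches the other; composition fails here.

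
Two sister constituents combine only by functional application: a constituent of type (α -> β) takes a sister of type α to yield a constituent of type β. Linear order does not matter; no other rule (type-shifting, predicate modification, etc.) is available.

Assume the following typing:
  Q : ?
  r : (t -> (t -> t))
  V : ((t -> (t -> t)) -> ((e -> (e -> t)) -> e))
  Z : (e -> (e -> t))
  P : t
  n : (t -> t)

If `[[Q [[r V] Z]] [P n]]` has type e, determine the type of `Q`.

For [[Q [[r V] Z]] [P n]] to have type e with [P n] of type t, [Q [[r V] Z]] must be the function: [Q [[r V] Z]] : (t -> e).
For [Q [[r V] Z]] to have type (t -> e) with [[r V] Z] of type e, Q must be the function: Q : (e -> (t -> e)).

(e -> (t -> e))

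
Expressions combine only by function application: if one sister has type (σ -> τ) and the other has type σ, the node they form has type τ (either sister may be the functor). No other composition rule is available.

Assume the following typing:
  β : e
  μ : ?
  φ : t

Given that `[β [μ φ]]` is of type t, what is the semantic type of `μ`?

For [β [μ φ]] to have type t with β of type e, [μ φ] must be the function: [μ φ] : (e -> t).
For [μ φ] to have type (e -> t) with φ of type t, μ must be the function: μ : (t -> (e -> t)).

(t -> (e -> t))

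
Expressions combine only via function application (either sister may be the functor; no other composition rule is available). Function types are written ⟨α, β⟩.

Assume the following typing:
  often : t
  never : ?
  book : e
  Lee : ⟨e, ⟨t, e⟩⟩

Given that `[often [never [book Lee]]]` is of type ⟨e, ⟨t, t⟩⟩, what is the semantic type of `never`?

At [often [never [book Lee]]] (required: ⟨e, ⟨t, t⟩⟩): often is t, which is not a function with range ⟨e, ⟨t, t⟩⟩; hence [never [book Lee]] is the functor — type ⟨t, ⟨e, ⟨t, t⟩⟩⟩.
At [never [book Lee]] (required: ⟨t, ⟨e, ⟨t, t⟩⟩⟩): [book Lee] is ⟨t, e⟩, which is not a function with range ⟨t, ⟨e, ⟨t, t⟩⟩⟩; hence never is the functor — type ⟨⟨t, e⟩, ⟨t, ⟨e, ⟨t, t⟩⟩⟩⟩.

⟨⟨t, e⟩, ⟨t, ⟨e, ⟨t, t⟩⟩⟩⟩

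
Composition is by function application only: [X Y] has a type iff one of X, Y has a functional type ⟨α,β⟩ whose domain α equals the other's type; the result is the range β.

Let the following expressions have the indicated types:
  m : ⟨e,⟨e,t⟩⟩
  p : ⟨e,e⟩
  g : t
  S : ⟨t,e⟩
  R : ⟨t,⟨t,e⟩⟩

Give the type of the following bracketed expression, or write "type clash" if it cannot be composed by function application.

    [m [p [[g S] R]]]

[g S] — S of type ⟨t,e⟩ combines with g of type t: type e.
[[g S] R]: e with ⟨t,⟨t,e⟩⟩ — neither is a function whose domain matches the other; composition fails here.

type clash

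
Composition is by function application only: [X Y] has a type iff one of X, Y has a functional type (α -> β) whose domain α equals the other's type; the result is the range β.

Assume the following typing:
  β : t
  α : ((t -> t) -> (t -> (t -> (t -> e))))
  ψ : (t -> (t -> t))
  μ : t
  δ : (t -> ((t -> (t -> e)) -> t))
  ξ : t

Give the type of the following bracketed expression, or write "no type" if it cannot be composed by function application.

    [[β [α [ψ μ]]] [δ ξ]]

t

[ψ μ]: functor ψ : (t -> (t -> t)), argument μ : t; result (t -> t).
[α [ψ μ]]: functor α : ((t -> t) -> (t -> (t -> (t -> e)))), argument [ψ μ] : (t -> t); result (t -> (t -> (t -> e))).
[β [α [ψ μ]]]: functor [α [ψ μ]] : (t -> (t -> (t -> e))), argument β : t; result (t -> (t -> e)).
[δ ξ]: functor δ : (t -> ((t -> (t -> e)) -> t)), argument ξ : t; result ((t -> (t -> e)) -> t).
[[β [α [ψ μ]]] [δ ξ]]: functor [δ ξ] : ((t -> (t -> e)) -> t), argument [β [α [ψ μ]]] : (t -> (t -> e)); result t.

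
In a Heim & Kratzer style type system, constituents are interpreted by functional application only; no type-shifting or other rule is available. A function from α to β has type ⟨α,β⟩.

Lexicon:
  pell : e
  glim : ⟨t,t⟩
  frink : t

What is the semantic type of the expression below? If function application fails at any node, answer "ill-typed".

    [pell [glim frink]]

At [glim frink], glim : ⟨t,t⟩ takes frink : t, giving t.
[pell [glim frink]]: e with t — neither is a function whose domain matches the other; composition fails here.

ill-typed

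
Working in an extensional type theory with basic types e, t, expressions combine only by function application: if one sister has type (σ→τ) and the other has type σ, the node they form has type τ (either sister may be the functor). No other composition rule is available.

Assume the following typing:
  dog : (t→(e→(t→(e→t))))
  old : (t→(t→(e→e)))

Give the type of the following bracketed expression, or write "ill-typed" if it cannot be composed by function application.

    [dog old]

[dog old]: (t→(e→(t→(e→t)))) and (t→(t→(e→e))) cannot combine by function application — type clash.

ill-typed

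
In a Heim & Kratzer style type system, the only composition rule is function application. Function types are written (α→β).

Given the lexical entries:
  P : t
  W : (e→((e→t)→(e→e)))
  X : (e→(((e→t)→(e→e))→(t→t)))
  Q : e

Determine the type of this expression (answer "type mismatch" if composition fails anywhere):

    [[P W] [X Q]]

[P W]: t and (e→((e→t)→(e→e))) cannot combine by function application — type clash.

type mismatch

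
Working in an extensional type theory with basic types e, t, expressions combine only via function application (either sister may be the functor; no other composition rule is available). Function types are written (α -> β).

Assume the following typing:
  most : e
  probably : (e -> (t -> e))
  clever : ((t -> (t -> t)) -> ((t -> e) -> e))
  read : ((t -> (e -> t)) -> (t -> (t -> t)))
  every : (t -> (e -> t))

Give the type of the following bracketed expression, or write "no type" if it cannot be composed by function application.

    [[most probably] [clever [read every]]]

e

[most probably]: functor probably : (e -> (t -> e)), argument most : e; result (t -> e).
[read every]: functor read : ((t -> (e -> t)) -> (t -> (t -> t))), argument every : (t -> (e -> t)); result (t -> (t -> t)).
[clever [read every]]: functor clever : ((t -> (t -> t)) -> ((t -> e) -> e)), argument [read every] : (t -> (t -> t)); result ((t -> e) -> e).
[[most probably] [clever [read every]]]: functor [clever [read every]] : ((t -> e) -> e), argument [most probably] : (t -> e); result e.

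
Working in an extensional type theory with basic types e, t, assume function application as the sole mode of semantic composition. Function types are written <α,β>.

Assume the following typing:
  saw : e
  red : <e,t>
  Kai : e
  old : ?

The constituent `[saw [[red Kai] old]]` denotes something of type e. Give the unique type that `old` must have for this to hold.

[saw [[red Kai] old]] is required to be e. saw : e cannot yield e as functor, so [[red Kai] old] : <e,e>.
[[red Kai] old] is required to be <e,e>. [red Kai] : t cannot yield <e,e> as functor, so old : <t,<e,e>>.

<t,<e,e>>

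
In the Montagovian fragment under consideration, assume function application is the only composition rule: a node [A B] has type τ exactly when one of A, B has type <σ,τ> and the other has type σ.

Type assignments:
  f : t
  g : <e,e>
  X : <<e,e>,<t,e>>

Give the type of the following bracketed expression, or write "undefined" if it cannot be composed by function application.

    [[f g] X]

undefined

[f g]: t and <e,e> cannot combine by function application — type clash.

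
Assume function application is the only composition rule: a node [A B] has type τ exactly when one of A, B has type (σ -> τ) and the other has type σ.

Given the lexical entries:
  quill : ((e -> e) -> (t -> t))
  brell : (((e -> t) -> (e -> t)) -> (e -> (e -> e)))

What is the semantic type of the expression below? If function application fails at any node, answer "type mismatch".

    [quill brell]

type mismatch

[quill brell]: ((e -> e) -> (t -> t)) and (((e -> t) -> (e -> t)) -> (e -> (e -> e))) cannot combine by function application — type clash.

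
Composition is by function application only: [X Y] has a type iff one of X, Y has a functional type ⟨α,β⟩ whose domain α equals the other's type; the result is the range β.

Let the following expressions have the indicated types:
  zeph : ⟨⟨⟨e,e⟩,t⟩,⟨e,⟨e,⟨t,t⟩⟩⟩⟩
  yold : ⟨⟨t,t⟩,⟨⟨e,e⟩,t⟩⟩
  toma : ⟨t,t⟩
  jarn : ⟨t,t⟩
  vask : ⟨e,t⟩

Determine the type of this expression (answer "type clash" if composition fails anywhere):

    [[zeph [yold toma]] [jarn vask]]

type clash

[yold toma]: yold is ⟨⟨t,t⟩,⟨⟨e,e⟩,t⟩⟩, toma is ⟨t,t⟩; result ⟨⟨e,e⟩,t⟩.
[zeph [yold toma]]: zeph is ⟨⟨⟨e,e⟩,t⟩,⟨e,⟨e,⟨t,t⟩⟩⟩⟩, [yold toma] is ⟨⟨e,e⟩,t⟩; result ⟨e,⟨e,⟨t,t⟩⟩⟩.
At [jarn vask]: neither ⟨t,t⟩ nor ⟨e,t⟩ can take the other as argument; the node is ill-typed.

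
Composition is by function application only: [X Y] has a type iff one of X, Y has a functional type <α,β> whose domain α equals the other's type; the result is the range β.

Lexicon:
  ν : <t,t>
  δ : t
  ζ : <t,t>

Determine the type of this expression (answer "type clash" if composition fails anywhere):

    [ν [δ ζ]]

t

[δ ζ]: <t,t> applied to t yields t.
[ν [δ ζ]]: <t,t> applied to t yields t.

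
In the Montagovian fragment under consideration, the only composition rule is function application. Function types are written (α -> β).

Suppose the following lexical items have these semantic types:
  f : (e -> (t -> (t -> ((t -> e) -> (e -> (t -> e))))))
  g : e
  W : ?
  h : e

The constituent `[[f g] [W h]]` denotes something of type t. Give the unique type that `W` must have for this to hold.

At [[f g] [W h]] (required: t): [f g] is (t -> (t -> ((t -> e) -> (e -> (t -> e))))), which is not a function with range t; hence [W h] is the functor — type ((t -> (t -> ((t -> e) -> (e -> (t -> e))))) -> t).
At [W h] (required: ((t -> (t -> ((t -> e) -> (e -> (t -> e))))) -> t)): h is e, which is not a function with range ((t -> (t -> ((t -> e) -> (e -> (t -> e))))) -> t); hence W is the functor — type (e -> ((t -> (t -> ((t -> e) -> (e -> (t -> e))))) -> t)).

(e -> ((t -> (t -> ((t -> e) -> (e -> (t -> e))))) -> t))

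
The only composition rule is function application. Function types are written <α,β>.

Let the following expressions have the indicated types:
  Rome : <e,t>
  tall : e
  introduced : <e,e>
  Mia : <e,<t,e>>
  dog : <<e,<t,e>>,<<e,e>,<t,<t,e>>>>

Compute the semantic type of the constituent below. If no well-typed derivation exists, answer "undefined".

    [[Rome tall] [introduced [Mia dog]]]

[Rome tall]: functor Rome : <e,t>, argument tall : e; result t.
[Mia dog]: functor dog : <<e,<t,e>>,<<e,e>,<t,<t,e>>>>, argument Mia : <e,<t,e>>; result <<e,e>,<t,<t,e>>>.
[introduced [Mia dog]]: functor [Mia dog] : <<e,e>,<t,<t,e>>>, argument introduced : <e,e>; result <t,<t,e>>.
[[Rome tall] [introduced [Mia dog]]]: functor [introduced [Mia dog]] : <t,<t,e>>, argument [Rome tall] : t; result <t,e>.

<t,e>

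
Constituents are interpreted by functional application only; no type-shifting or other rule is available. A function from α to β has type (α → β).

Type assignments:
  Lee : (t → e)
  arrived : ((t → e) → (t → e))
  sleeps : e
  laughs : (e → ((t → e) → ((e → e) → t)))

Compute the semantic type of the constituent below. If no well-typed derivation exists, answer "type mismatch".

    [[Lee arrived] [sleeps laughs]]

[Lee arrived]: ((t → e) → (t → e)) applied to (t → e) yields (t → e).
[sleeps laughs]: (e → ((t → e) → ((e → e) → t))) applied to e yields ((t → e) → ((e → e) → t)).
[[Lee arrived] [sleeps laughs]]: ((t → e) → ((e → e) → t)) applied to (t → e) yields ((e → e) → t).

((e → e) → t)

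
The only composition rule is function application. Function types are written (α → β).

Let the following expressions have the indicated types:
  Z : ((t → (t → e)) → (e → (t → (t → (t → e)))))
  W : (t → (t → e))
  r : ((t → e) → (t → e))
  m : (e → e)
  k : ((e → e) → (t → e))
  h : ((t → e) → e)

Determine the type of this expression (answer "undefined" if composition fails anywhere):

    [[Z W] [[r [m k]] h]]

At [Z W], Z : ((t → (t → e)) → (e → (t → (t → (t → e))))) takes W : (t → (t → e)), giving (e → (t → (t → (t → e)))).
At [m k], k : ((e → e) → (t → e)) takes m : (e → e), giving (t → e).
At [r [m k]], r : ((t → e) → (t → e)) takes [m k] : (t → e), giving (t → e).
At [[r [m k]] h], h : ((t → e) → e) takes [r [m k]] : (t → e), giving e.
At [[Z W] [[r [m k]] h]], [Z W] : (e → (t → (t → (t → e)))) takes [[r [m k]] h] : e, giving (t → (t → (t → e))).

(t → (t → (t → e)))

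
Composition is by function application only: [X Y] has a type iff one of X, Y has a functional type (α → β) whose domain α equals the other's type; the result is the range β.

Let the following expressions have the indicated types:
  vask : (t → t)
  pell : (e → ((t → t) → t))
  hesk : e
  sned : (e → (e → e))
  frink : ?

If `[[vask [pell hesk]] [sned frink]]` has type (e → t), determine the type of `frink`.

[[vask [pell hesk]] [sned frink]] is required to be (e → t). [vask [pell hesk]] : t cannot yield (e → t) as functor, so [sned frink] : (t → (e → t)).
[sned frink] is required to be (t → (e → t)). sned : (e → (e → e)) cannot yield (t → (e → t)) as functor, so frink : ((e → (e → e)) → (t → (e → t))).

((e → (e → e)) → (t → (e → t)))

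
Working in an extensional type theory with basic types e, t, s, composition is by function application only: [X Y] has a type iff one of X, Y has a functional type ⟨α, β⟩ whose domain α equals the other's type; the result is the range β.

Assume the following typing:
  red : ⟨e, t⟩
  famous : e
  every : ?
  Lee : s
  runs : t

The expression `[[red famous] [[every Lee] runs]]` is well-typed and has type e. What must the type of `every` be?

⟨s, ⟨t, ⟨t, e⟩⟩⟩

For [[red famous] [[every Lee] runs]] to have type e with [red famous] of type t, [[every Lee] runs] must be the function: [[every Lee] runs] : ⟨t, e⟩.
For [[every Lee] runs] to have type ⟨t, e⟩ with runs of type t, [every Lee] must be the function: [every Lee] : ⟨t, ⟨t, e⟩⟩.
For [every Lee] to have type ⟨t, ⟨t, e⟩⟩ with Lee of type s, every must be the function: every : ⟨s, ⟨t, ⟨t, e⟩⟩⟩.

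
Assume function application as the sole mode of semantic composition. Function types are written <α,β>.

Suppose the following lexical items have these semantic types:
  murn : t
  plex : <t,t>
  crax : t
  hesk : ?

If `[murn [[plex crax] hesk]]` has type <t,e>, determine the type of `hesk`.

[murn [[plex crax] hesk]] must have type <t,e>. The sister murn has type t; that is not a function onto <t,e>, so [[plex crax] hesk] must be the functor, of type <t,<t,e>>.
[[plex crax] hesk] must have type <t,<t,e>>. The sister [plex crax] has type t; that is not a function onto <t,<t,e>>, so hesk must be the functor, of type <t,<t,<t,e>>>.

<t,<t,<t,e>>>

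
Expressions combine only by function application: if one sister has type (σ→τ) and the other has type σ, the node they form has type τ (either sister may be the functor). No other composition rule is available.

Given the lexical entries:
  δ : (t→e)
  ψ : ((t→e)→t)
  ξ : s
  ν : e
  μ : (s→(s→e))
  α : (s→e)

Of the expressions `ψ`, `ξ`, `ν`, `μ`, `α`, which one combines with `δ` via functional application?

ψ — combines: ψ : ((t→e)→t) takes δ : (t→e) as argument, giving t.
ξ : s — does not combine with δ.
ν : e — does not combine with δ.
μ : (s→(s→e)) — does not combine with δ.
α : (s→e) — does not combine with δ.

ψ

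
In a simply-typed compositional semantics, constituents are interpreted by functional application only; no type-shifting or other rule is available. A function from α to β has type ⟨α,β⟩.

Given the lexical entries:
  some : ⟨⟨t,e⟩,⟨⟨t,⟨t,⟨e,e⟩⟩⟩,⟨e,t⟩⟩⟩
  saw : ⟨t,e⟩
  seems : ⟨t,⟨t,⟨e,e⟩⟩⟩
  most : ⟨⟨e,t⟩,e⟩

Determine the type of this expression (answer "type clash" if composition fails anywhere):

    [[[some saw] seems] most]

[some saw]: some is ⟨⟨t,e⟩,⟨⟨t,⟨t,⟨e,e⟩⟩⟩,⟨e,t⟩⟩⟩, saw is ⟨t,e⟩; result ⟨⟨t,⟨t,⟨e,e⟩⟩⟩,⟨e,t⟩⟩.
[[some saw] seems]: [some saw] is ⟨⟨t,⟨t,⟨e,e⟩⟩⟩,⟨e,t⟩⟩, seems is ⟨t,⟨t,⟨e,e⟩⟩⟩; result ⟨e,t⟩.
[[[some saw] seems] most]: most is ⟨⟨e,t⟩,e⟩, [[some saw] seems] is ⟨e,t⟩; result e.

e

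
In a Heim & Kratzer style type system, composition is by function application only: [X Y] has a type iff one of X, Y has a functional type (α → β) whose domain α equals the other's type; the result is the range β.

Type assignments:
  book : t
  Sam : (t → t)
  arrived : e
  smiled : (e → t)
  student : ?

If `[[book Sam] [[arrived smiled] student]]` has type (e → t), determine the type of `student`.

(t → (t → (e → t)))

At [[book Sam] [[arrived smiled] student]] (required: (e → t)): [book Sam] is t, which is not a function with range (e → t); hence [[arrived smiled] student] is the functor — type (t → (e → t)).
At [[arrived smiled] student] (required: (t → (e → t))): [arrived smiled] is t, which is not a function with range (t → (e → t)); hence student is the functor — type (t → (t → (e → t))).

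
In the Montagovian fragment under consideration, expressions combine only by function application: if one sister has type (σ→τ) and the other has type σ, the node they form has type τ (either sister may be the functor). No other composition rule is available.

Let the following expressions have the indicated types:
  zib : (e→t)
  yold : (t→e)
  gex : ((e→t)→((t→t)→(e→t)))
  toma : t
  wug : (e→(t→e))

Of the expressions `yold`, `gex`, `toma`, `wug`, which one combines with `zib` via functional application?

yold : (t→e) — no; zib wants e, and yold wants t.
gex — combines: gex : ((e→t)→((t→t)→(e→t))) takes zib : (e→t) as argument, giving ((t→t)→(e→t)).
toma : t — no; zib wants e, and toma wants nothing (atomic).
wug : (e→(t→e)) — no; zib wants e, and wug wants e.

gex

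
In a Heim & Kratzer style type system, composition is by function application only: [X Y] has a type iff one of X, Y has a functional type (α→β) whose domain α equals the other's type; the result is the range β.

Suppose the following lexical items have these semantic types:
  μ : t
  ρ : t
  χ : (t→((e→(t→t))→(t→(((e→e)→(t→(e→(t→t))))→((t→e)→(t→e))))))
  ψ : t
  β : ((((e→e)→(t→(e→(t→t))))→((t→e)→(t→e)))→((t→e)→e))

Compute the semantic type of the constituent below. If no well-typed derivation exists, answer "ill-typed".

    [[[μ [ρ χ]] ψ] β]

At [ρ χ], χ : (t→((e→(t→t))→(t→(((e→e)→(t→(e→(t→t))))→((t→e)→(t→e)))))) takes ρ : t, giving ((e→(t→t))→(t→(((e→e)→(t→(e→(t→t))))→((t→e)→(t→e))))).
[μ [ρ χ]]: t with ((e→(t→t))→(t→(((e→e)→(t→(e→(t→t))))→((t→e)→(t→e))))) — neither is a function whose domain matches the other; composition fails here.

ill-typed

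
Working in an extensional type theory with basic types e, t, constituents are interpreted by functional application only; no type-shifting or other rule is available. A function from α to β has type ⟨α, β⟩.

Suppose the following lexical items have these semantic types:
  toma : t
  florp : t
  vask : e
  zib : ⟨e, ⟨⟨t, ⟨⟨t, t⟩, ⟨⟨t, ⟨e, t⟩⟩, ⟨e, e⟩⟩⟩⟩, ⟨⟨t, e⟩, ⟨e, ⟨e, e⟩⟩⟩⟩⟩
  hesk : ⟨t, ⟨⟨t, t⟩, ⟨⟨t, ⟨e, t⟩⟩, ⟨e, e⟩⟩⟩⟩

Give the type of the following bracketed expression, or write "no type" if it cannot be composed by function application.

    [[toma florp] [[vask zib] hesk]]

no type

[toma florp]: t and t cannot combine by function application — type clash.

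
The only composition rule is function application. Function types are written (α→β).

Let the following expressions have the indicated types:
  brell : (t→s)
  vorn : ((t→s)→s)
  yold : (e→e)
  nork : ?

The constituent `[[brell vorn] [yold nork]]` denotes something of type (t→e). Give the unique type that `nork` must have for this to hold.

((e→e)→(s→(t→e)))

[[brell vorn] [yold nork]] must have type (t→e). The sister [brell vorn] has type s; that is not a function onto (t→e), so [yold nork] must be the functor, of type (s→(t→e)).
[yold nork] must have type (s→(t→e)). The sister yold has type (e→e); that is not a function onto (s→(t→e)), so nork must be the functor, of type ((e→e)→(s→(t→e))).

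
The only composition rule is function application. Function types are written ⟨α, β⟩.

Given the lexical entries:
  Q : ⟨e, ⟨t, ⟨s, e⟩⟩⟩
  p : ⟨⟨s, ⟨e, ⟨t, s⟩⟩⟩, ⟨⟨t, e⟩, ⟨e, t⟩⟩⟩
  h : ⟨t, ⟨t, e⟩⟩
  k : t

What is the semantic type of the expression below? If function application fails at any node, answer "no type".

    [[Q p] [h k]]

At [Q p]: neither ⟨e, ⟨t, ⟨s, e⟩⟩⟩ nor ⟨⟨s, ⟨e, ⟨t, s⟩⟩⟩, ⟨⟨t, e⟩, ⟨e, t⟩⟩⟩ can take the other as argument; the node is ill-typed.

no type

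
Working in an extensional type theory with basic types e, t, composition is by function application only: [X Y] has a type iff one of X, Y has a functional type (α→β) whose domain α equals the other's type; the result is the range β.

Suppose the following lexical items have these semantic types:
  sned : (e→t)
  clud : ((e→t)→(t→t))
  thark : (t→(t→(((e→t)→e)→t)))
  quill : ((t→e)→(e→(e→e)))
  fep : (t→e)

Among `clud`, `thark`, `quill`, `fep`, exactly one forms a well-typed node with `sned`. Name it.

clud — combines: clud : ((e→t)→(t→t)) takes sned : (e→t) as argument, giving (t→t).
thark : (t→(t→(((e→t)→e)→t))) — sned needs e; thark needs t; neither fits.
quill : ((t→e)→(e→(e→e))) — sned needs e; quill needs (t→e); neither fits.
fep : (t→e) — sned needs e; fep needs t; neither fits.

clud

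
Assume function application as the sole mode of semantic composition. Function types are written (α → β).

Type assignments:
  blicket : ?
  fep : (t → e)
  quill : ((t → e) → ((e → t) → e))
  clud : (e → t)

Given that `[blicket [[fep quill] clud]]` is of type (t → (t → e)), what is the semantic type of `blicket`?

[blicket [[fep quill] clud]] is required to be (t → (t → e)). [[fep quill] clud] : e cannot yield (t → (t → e)) as functor, so blicket : (e → (t → (t → e))).

(e → (t → (t → e)))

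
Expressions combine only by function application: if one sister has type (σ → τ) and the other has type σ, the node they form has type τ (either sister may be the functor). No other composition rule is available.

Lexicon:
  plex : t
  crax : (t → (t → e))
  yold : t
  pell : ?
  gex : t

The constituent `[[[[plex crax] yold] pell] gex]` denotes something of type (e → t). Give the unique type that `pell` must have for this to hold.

(e → (t → (e → t)))

[[[[plex crax] yold] pell] gex] must have type (e → t). The sister gex has type t; that is not a function onto (e → t), so [[[plex crax] yold] pell] must be the functor, of type (t → (e → t)).
[[[plex crax] yold] pell] must have type (t → (e → t)). The sister [[plex crax] yold] has type e; that is not a function onto (t → (e → t)), so pell must be the functor, of type (e → (t → (e → t))).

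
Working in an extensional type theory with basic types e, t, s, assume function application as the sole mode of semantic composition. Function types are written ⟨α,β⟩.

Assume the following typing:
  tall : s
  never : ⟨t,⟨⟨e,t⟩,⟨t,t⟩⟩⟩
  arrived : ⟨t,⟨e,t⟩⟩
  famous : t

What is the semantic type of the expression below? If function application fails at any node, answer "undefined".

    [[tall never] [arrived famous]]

undefined

[tall never]: s with ⟨t,⟨⟨e,t⟩,⟨t,t⟩⟩⟩ — neither is a function whose domain matches the other; composition fails here.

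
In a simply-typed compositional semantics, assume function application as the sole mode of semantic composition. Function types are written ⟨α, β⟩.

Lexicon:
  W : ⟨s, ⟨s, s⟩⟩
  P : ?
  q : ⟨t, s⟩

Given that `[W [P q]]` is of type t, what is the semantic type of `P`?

⟨⟨t, s⟩, ⟨⟨s, ⟨s, s⟩⟩, t⟩⟩

At [W [P q]] (required: t): W is ⟨s, ⟨s, s⟩⟩, which is not a function with range t; hence [P q] is the functor — type ⟨⟨s, ⟨s, s⟩⟩, t⟩.
At [P q] (required: ⟨⟨s, ⟨s, s⟩⟩, t⟩): q is ⟨t, s⟩, which is not a function with range ⟨⟨s, ⟨s, s⟩⟩, t⟩; hence P is the functor — type ⟨⟨t, s⟩, ⟨⟨s, ⟨s, s⟩⟩, t⟩⟩.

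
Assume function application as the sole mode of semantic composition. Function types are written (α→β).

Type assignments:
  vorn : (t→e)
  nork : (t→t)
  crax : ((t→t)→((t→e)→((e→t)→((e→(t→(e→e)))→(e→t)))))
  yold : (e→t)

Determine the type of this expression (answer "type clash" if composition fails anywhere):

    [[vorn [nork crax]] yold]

((e→(t→(e→e)))→(e→t))

[nork crax]: functor crax : ((t→t)→((t→e)→((e→t)→((e→(t→(e→e)))→(e→t))))), argument nork : (t→t); result ((t→e)→((e→t)→((e→(t→(e→e)))→(e→t)))).
[vorn [nork crax]]: functor [nork crax] : ((t→e)→((e→t)→((e→(t→(e→e)))→(e→t)))), argument vorn : (t→e); result ((e→t)→((e→(t→(e→e)))→(e→t))).
[[vorn [nork crax]] yold]: functor [vorn [nork crax]] : ((e→t)→((e→(t→(e→e)))→(e→t))), argument yold : (e→t); result ((e→(t→(e→e)))→(e→t)).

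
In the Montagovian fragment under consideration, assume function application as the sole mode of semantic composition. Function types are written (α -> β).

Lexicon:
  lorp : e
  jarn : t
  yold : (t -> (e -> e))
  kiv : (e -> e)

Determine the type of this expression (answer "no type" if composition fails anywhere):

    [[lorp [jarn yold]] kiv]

e

[jarn yold]: functor yold : (t -> (e -> e)), argument jarn : t; result (e -> e).
[lorp [jarn yold]]: functor [jarn yold] : (e -> e), argument lorp : e; result e.
[[lorp [jarn yold]] kiv]: functor kiv : (e -> e), argument [lorp [jarn yold]] : e; result e.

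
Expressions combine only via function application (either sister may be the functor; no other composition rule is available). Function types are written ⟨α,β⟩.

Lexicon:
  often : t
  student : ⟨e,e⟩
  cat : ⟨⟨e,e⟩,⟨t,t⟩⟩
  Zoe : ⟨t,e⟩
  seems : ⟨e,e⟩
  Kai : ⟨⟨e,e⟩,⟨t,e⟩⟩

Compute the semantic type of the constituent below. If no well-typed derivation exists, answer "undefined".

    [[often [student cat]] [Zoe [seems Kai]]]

undefined

[student cat] — cat of type ⟨⟨e,e⟩,⟨t,t⟩⟩ combines with student of type ⟨e,e⟩: type ⟨t,t⟩.
[often [student cat]] — [student cat] of type ⟨t,t⟩ combines with often of type t: type t.
[seems Kai] — Kai of type ⟨⟨e,e⟩,⟨t,e⟩⟩ combines with seems of type ⟨e,e⟩: type ⟨t,e⟩.
At [Zoe [seems Kai]]: neither ⟨t,e⟩ nor ⟨t,e⟩ can take the other as argument; the node is ill-typed.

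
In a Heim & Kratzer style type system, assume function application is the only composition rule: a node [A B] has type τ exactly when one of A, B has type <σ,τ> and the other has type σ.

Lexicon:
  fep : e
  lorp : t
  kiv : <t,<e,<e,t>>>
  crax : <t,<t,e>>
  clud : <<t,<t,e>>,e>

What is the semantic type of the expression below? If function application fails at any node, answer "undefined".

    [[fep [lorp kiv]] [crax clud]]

At [lorp kiv], kiv : <t,<e,<e,t>>> takes lorp : t, giving <e,<e,t>>.
At [fep [lorp kiv]], [lorp kiv] : <e,<e,t>> takes fep : e, giving <e,t>.
At [crax clud], clud : <<t,<t,e>>,e> takes crax : <t,<t,e>>, giving e.
At [[fep [lorp kiv]] [crax clud]], [fep [lorp kiv]] : <e,t> takes [crax clud] : e, giving t.

t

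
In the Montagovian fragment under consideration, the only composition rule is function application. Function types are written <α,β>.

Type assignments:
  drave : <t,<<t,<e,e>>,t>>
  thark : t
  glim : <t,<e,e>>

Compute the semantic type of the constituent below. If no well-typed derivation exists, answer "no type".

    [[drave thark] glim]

t

[drave thark]: functor drave : <t,<<t,<e,e>>,t>>, argument thark : t; result <<t,<e,e>>,t>.
[[drave thark] glim]: functor [drave thark] : <<t,<e,e>>,t>, argument glim : <t,<e,e>>; result t.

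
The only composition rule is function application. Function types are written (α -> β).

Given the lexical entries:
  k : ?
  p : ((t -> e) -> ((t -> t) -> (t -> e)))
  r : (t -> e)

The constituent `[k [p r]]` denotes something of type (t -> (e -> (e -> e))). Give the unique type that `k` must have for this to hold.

(((t -> t) -> (t -> e)) -> (t -> (e -> (e -> e))))

For [k [p r]] to have type (t -> (e -> (e -> e))) with [p r] of type ((t -> t) -> (t -> e)), k must be the function: k : (((t -> t) -> (t -> e)) -> (t -> (e -> (e -> e)))).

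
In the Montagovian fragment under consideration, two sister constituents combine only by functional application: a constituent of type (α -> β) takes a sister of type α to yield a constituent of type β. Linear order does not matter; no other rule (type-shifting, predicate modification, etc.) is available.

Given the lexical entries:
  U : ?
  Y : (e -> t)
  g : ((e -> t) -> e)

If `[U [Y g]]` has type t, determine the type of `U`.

(e -> t)

[U [Y g]] is required to be t. [Y g] : e cannot yield t as functor, so U : (e -> t).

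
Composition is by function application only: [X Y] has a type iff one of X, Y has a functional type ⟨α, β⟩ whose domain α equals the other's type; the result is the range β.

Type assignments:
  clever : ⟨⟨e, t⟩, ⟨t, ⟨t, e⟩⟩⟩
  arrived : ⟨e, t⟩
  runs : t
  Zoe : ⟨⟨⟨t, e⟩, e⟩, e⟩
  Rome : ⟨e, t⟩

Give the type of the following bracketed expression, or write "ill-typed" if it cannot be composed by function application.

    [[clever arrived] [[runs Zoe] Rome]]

ill-typed

At [clever arrived], clever : ⟨⟨e, t⟩, ⟨t, ⟨t, e⟩⟩⟩ takes arrived : ⟨e, t⟩, giving ⟨t, ⟨t, e⟩⟩.
[runs Zoe]: t with ⟨⟨⟨t, e⟩, e⟩, e⟩ — neither is a function whose domain matches the other; composition fails here.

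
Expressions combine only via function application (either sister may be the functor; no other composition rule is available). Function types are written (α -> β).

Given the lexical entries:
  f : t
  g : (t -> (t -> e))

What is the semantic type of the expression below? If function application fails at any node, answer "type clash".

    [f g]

(t -> e)

At [f g], g : (t -> (t -> e)) takes f : t, giving (t -> e).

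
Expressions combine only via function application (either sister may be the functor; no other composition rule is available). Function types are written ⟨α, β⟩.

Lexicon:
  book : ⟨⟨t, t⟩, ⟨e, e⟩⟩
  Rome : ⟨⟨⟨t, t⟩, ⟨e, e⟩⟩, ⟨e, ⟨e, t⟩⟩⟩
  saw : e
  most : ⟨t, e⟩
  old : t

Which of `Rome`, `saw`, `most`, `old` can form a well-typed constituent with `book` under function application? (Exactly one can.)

Rome — combines: Rome : ⟨⟨⟨t, t⟩, ⟨e, e⟩⟩, ⟨e, ⟨e, t⟩⟩⟩ takes book : ⟨⟨t, t⟩, ⟨e, e⟩⟩ as argument, giving ⟨e, ⟨e, t⟩⟩.
saw : e — does not combine with book.
most : ⟨t, e⟩ — does not combine with book.
old : t — does not combine with book.

Rome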